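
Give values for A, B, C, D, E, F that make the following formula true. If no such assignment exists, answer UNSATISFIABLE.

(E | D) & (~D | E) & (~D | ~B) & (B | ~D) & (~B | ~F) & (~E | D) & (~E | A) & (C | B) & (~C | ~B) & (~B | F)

UNSATISFIABLE

Try E = 1.
Unit clause (D) forces D = 1.
Unit clause (~B) forces B = 0.
That conflicts with the unit clause (B).
So E must be the other value — set E = 0.
Unit clause (D) forces D = 1.
That conflicts with the unit clause (~D).
Both values of E lead to a conflict.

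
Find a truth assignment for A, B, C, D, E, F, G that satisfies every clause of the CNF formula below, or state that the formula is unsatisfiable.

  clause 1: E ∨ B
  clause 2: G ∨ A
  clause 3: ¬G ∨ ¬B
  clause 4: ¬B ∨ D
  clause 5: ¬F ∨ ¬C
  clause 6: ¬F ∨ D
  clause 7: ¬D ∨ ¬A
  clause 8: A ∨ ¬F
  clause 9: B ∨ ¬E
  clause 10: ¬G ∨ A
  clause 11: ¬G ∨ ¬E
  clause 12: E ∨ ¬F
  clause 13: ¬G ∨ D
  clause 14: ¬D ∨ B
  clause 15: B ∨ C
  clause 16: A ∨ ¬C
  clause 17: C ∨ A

Suppose E = True.
Unit clause (B) forces B = True.
Unit clause (¬G) forces G = False.
Unit clause (A) forces A = True.
Unit clause (D) forces D = True.
Now (¬D) is unsatisfied and unit — conflict.
So E must be the other value — set E = False.
Unit clause (B) forces B = True.
Unit clause (¬G) forces G = False.
Unit clause (A) forces A = True.
Unit clause (D) forces D = True.
Now (¬D) is unsatisfied and unit — conflict.
Both values of E lead to a conflict.

UNSATISFIABLE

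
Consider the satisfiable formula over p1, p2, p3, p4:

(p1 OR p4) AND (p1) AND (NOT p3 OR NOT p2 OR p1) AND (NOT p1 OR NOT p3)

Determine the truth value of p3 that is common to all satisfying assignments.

Suppose p3 = true.
From the singleton clause (p1), p1 = true.
Now (NOT p1) is unsatisfied and unit — conflict.
So every satisfying assignment has p3 = False.

False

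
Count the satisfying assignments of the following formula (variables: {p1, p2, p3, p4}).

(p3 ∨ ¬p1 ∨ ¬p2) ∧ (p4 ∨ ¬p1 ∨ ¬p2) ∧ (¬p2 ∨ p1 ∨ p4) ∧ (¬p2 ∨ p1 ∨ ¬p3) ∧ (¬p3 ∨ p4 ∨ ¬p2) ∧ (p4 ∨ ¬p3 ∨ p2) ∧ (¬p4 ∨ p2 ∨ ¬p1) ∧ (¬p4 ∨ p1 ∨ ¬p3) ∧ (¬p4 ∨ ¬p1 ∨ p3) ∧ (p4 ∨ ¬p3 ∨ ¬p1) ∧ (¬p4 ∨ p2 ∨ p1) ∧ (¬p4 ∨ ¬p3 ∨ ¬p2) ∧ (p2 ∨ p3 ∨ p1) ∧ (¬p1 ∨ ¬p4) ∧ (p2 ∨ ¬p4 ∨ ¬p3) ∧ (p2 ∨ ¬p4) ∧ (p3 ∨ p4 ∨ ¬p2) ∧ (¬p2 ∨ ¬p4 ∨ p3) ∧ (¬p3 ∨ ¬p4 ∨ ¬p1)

1

There are 2^4 = 16 truth assignments over (p1, p2, p3, p4).
Check each against the 19 clauses (columns in the order p1, p2, p3, p4):
  F F F F  ✗ fails (p2 ∨ p3 ∨ p1)
  F F F T  ✗ fails (¬p4 ∨ p2 ∨ p1)
  F F T F  ✗ fails (p4 ∨ ¬p3 ∨ p2)
  F F T T  ✗ fails (¬p4 ∨ p1 ∨ ¬p3)
  F T F F  ✗ fails (¬p2 ∨ p1 ∨ p4)
  F T F T  ✗ fails (¬p2 ∨ ¬p4 ∨ p3)
  F T T F  ✗ fails (¬p2 ∨ p1 ∨ p4)
  F T T T  ✗ fails (¬p2 ∨ p1 ∨ ¬p3)
  T F F F  ✓ satisfies all
  T F F T  ✗ fails (¬p4 ∨ p2 ∨ ¬p1)
  T F T F  ✗ fails (p4 ∨ ¬p3 ∨ p2)
  T F T T  ✗ fails (¬p4 ∨ p2 ∨ ¬p1)
  T T F F  ✗ fails (p3 ∨ ¬p1 ∨ ¬p2)
  T T F T  ✗ fails (p3 ∨ ¬p1 ∨ ¬p2)
  T T T F  ✗ fails (p4 ∨ ¬p1 ∨ ¬p2)
  T T T T  ✗ fails (¬p4 ∨ ¬p3 ∨ ¬p2)
1 of the 16 rows is a model.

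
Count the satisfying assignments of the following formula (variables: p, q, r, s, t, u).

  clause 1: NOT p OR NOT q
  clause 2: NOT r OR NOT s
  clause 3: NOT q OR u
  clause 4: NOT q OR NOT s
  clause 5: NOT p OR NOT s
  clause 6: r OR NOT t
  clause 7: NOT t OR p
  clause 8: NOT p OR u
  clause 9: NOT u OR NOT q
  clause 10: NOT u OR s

There are 2^6 = 64 truth assignments over (p, q, r, s, t, u).
Split on p. With p = true, the clauses containing p are satisfied and NOT p drops from the rest; 0 of the 2^5 = 32 assignments to the other variables satisfy what remains.
With p = false, by the same count on the reduced clause set, 4 assignments work.
(One model: p=F, q=F, r=F, s=F, t=F, u=F.)
Total: 0 + 4 = 4.

4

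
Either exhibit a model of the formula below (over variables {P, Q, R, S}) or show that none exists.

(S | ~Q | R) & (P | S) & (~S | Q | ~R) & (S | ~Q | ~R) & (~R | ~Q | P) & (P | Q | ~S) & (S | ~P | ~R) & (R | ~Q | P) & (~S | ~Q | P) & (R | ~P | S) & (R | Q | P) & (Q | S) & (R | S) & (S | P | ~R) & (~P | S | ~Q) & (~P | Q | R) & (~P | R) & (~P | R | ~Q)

Case P = 1:
(R) alone gives R = 1.
(S) alone gives S = 1.
(Q) alone gives Q = 1.
This assignment satisfies each clause.

P ↦ 1,  Q ↦ 1,  R ↦ 1,  S ↦ 1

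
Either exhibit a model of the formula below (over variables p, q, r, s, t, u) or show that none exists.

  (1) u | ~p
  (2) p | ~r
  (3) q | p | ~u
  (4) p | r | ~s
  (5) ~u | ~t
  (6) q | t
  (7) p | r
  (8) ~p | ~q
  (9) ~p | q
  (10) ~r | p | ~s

UNSATISFIABLE

Branch on u: set u = 1.
From the singleton clause (~t), t = 0.
From the singleton clause (q), q = 1.
From the singleton clause (~p), p = 0.
From the singleton clause (~r), r = 0.
But (r) is also a unit clause — contradiction.
Undo u and try u = 0.
From the singleton clause (~p), p = 0.
From the singleton clause (~r), r = 0.
But (r) is also a unit clause — contradiction.
Either choice for u ends in contradiction.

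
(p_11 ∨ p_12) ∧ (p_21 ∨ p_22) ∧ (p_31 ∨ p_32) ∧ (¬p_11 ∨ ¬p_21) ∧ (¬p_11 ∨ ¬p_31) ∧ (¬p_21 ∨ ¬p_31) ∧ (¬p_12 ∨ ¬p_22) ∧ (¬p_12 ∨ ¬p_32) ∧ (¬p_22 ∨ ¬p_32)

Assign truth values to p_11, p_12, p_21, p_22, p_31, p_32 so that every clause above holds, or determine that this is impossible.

Try p_11 = True.
Unit clause (¬p_21) forces p_21 = False.
Unit clause (p_22) forces p_22 = True.
Unit clause (¬p_31) forces p_31 = False.
Unit clause (p_32) forces p_32 = True.
But (¬p_32) is also a unit clause — contradiction.
So p_11 must be the other value — set p_11 = False.
Unit clause (p_12) forces p_12 = True.
Unit clause (¬p_22) forces p_22 = False.
Unit clause (p_21) forces p_21 = True.
Unit clause (¬p_31) forces p_31 = False.
Unit clause (p_32) forces p_32 = True.
But (¬p_32) is also a unit clause — contradiction.
Either choice for p_11 ends in contradiction.

UNSATISFIABLE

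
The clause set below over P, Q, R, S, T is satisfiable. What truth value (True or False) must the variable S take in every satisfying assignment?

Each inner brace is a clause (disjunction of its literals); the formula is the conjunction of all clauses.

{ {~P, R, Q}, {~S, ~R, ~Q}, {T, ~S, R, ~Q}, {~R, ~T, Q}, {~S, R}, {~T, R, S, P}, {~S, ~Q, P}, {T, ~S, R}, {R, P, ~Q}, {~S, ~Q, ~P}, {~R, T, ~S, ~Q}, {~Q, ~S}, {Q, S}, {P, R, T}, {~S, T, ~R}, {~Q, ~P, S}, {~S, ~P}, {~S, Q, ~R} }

Suppose S = 1.
(R) alone gives R = 1.
(~Q) alone gives Q = 0.
But (Q) is also a unit clause — contradiction.
So every satisfying assignment has S = False.

False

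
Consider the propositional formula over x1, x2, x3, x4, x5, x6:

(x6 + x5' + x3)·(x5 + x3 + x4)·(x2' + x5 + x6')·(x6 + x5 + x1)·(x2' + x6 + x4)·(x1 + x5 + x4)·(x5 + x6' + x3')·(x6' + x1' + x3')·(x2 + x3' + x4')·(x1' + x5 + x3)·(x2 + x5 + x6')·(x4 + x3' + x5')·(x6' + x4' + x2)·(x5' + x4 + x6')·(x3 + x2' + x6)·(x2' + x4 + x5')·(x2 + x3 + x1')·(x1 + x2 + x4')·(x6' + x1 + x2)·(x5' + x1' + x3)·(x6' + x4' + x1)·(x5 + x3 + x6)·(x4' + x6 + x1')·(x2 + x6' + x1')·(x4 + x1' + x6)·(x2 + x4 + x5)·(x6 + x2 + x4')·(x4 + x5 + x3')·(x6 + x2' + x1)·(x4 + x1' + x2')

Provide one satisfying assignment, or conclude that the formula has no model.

UNSATISFIABLE

Suppose x6 = 1.
Suppose x2 = 0.
From the singleton clause (x5), x5 = 1.
From the singleton clause (x4'), x4 = 0.
But (x4) is also a unit clause — contradiction.
Backtrack on x2: now try x2 = 1.
From the singleton clause (x5), x5 = 1.
From the singleton clause (x4), x4 = 1.
From the singleton clause (x1), x1 = 1.
From the singleton clause (x3'), x3 = 0.
But (x3) is also a unit clause — contradiction.
Neither x2 = 1 nor x2 = 0 works.
Backtrack on x6: now try x6 = 0.
Suppose x5 = 0.
From the singleton clause (x1), x1 = 1.
From the singleton clause (x3), x3 = 1.
From the singleton clause (x4'), x4 = 0.
But (x4) is also a unit clause — contradiction.
Backtrack on x5: now try x5 = 1.
From the singleton clause (x3), x3 = 1.
From the singleton clause (x4), x4 = 1.
From the singleton clause (x2), x2 = 1.
From the singleton clause (x1'), x1 = 0.
But (x1) is also a unit clause — contradiction.
Neither x5 = 1 nor x5 = 0 works.
Neither x6 = 1 nor x6 = 0 works.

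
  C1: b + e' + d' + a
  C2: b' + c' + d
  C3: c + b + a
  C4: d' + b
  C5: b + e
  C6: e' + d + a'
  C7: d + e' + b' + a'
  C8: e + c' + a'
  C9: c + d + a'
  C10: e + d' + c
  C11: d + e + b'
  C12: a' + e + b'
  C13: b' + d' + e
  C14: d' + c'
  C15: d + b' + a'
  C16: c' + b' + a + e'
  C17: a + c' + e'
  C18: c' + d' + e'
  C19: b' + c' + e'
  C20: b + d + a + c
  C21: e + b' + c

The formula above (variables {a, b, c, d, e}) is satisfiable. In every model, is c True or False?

False

Suppose c = 1.
(d') alone gives d = 0.
(b') alone gives b = 0.
(e) alone gives e = 1.
(a') alone gives a = 0.
Now (a) is unsatisfied and unit — conflict.
So every satisfying assignment has c = False.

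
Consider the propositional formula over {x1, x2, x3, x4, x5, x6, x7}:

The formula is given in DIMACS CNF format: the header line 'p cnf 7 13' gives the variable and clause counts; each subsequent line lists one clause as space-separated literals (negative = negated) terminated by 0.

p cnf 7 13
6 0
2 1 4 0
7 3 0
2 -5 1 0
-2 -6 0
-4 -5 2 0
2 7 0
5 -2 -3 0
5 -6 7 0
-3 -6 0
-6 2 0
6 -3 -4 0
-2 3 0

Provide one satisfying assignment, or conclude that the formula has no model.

UNSATISFIABLE

The clause (x6) is unit, so x6 = True.
The clause (¬x2) is unit, so x2 = False.
Now (x2) is unsatisfied and unit — conflict.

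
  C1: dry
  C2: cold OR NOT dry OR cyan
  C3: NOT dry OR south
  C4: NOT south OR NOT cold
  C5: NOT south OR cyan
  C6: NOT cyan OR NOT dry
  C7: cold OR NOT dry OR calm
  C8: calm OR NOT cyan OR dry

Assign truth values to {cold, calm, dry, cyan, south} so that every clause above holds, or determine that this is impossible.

UNSATISFIABLE

Unit clause (dry) forces dry = true.
Unit clause (south) forces south = true.
Unit clause (NOT cold) forces cold = false.
Unit clause (cyan) forces cyan = true.
But (NOT cyan) is also a unit clause — contradiction.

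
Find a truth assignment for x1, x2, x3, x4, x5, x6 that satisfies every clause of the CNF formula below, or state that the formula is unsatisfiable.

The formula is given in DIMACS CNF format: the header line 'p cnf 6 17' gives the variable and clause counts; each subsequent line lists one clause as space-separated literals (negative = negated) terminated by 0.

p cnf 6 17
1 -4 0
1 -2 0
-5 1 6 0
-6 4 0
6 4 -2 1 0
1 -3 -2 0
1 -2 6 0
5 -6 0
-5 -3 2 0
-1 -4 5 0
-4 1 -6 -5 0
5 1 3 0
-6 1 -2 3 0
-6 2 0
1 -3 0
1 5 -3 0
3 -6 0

x1 ↦ True,  x2 ↦ False,  x3 ↦ False,  x4 ↦ False,  x5 ↦ True,  x6 ↦ False

Branch on x1: set x1 = True.
Branch on x6: set x6 = False.
Branch on x4: set x4 = False.
Branch on x5: set x5 = True.
Branch on x3: set x3 = False.
No clause remains; x2 is free.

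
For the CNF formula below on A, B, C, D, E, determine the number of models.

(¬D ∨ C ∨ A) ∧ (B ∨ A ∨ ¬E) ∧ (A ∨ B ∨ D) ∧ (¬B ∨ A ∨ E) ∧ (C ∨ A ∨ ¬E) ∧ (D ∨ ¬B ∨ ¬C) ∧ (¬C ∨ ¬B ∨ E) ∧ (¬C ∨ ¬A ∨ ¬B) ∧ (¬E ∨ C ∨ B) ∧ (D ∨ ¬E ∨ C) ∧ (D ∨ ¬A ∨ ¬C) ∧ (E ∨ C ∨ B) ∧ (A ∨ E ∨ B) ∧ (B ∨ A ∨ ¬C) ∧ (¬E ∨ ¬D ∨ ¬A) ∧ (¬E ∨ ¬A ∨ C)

There are 2^5 = 32 truth assignments over (A, B, C, D, E).
Split on E. With E = True, the clauses containing E are satisfied and ¬E drops from the rest; 1 of the 2^4 = 16 assignments to the other variables satisfy what remains.
With E = False, by the same count on the reduced clause set, 3 assignments work.
(One model: A=F, B=T, C=T, D=T, E=T.)
Total: 1 + 3 = 4.

4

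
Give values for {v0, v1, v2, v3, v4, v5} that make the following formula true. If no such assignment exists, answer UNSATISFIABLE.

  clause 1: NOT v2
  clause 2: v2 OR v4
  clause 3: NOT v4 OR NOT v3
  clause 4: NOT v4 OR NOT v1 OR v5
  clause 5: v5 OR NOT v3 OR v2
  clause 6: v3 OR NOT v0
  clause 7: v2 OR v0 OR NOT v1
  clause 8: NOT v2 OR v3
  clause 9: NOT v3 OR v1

Unit clause (NOT v2) forces v2 = false.
Unit clause (v4) forces v4 = true.
Unit clause (NOT v3) forces v3 = false.
Unit clause (NOT v0) forces v0 = false.
Unit clause (NOT v1) forces v1 = false.
Every clause is now satisfied; v5 is unconstrained.

v0: false; v1: false; v2: false; v3: false; v4: true; v5: true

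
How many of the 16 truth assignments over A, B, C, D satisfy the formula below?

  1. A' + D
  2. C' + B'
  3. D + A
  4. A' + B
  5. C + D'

There are 2^4 = 16 truth assignments over (A, B, C, D).
Split on A. With A = 1, the clauses containing A are satisfied and A' drops from the rest; 0 of the 2^3 = 8 assignments to the other variables satisfy what remains.
With A = 0, by the same count on the reduced clause set, 1 assignment works.
Total: 0 + 1 = 1.

1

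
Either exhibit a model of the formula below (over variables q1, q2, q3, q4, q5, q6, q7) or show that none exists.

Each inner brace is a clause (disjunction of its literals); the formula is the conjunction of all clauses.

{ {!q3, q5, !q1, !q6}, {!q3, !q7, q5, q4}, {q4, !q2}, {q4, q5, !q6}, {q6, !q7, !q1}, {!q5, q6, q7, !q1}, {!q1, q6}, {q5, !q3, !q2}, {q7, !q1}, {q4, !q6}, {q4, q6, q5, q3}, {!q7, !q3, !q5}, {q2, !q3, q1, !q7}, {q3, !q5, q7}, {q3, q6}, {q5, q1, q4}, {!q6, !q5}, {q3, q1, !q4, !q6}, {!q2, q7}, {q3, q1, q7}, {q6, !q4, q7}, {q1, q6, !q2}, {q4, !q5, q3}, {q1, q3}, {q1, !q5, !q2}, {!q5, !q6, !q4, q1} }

q1 ↦ true, q2 ↦ true, q3 ↦ false, q4 ↦ true, q5 ↦ false, q6 ↦ true, q7 ↦ true

Suppose q4 = true.
Suppose q1 = true.
From the singleton clause (q6), q6 = true.
From the singleton clause (q7), q7 = true.
From the singleton clause (!q5), q5 = false.
From the singleton clause (!q3), q3 = false.
Every clause is now satisfied; q2 is unconstrained.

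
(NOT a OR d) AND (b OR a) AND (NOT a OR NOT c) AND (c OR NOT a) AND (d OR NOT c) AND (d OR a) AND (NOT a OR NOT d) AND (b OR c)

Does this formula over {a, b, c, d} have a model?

Case a = false:
(b) alone gives b = true.
(d) alone gives d = true.
Every clause is now satisfied; c is unconstrained.
A satisfying assignment: a=false; b=true; c=false; d=true.

Yes, satisfiable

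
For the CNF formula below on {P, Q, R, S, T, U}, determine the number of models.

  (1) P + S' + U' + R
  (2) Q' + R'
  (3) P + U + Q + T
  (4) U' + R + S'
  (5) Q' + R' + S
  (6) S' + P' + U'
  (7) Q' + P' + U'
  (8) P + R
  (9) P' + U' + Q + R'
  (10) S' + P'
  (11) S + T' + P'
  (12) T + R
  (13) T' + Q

There are 2^6 = 64 truth assignments over (P, Q, R, S, T, U).
Split on S. With S = 1, the clauses containing S are satisfied and S' drops from the rest; 1 of the 2^5 = 32 assignments to the other variables satisfy what remains.
With S = 0, by the same count on the reduced clause set, 2 assignments work.
(One model: P=F, Q=F, R=T, S=F, T=F, U=T.)
Total: 1 + 2 = 3.

3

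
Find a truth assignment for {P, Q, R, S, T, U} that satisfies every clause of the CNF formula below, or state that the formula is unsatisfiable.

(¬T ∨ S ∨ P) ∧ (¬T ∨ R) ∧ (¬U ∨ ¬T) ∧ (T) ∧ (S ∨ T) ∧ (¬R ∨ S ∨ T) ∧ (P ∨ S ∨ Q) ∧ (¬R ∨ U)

UNSATISFIABLE

The clause (T) is unit, so T = True.
The clause (R) is unit, so R = True.
The clause (¬U) is unit, so U = False.
Now (U) is unsatisfied and unit — conflict.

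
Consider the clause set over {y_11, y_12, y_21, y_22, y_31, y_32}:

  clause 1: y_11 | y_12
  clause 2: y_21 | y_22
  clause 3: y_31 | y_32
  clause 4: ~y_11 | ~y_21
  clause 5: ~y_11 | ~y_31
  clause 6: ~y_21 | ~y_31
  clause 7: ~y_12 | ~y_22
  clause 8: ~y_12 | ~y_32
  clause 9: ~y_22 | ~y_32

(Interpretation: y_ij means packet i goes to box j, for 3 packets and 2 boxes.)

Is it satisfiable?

Unsatisfiable

Suppose y_11 = 1.
The clause (~y_21) is unit, so y_21 = 0.
The clause (y_22) is unit, so y_22 = 1.
The clause (~y_31) is unit, so y_31 = 0.
The clause (y_32) is unit, so y_32 = 1.
That conflicts with the unit clause (~y_32).
Undo y_11 and try y_11 = 0.
The clause (y_12) is unit, so y_12 = 1.
The clause (~y_22) is unit, so y_22 = 0.
The clause (y_21) is unit, so y_21 = 1.
The clause (~y_31) is unit, so y_31 = 0.
The clause (y_32) is unit, so y_32 = 1.
That conflicts with the unit clause (~y_32).
Either choice for y_11 ends in contradiction.
No assignment satisfies every clause.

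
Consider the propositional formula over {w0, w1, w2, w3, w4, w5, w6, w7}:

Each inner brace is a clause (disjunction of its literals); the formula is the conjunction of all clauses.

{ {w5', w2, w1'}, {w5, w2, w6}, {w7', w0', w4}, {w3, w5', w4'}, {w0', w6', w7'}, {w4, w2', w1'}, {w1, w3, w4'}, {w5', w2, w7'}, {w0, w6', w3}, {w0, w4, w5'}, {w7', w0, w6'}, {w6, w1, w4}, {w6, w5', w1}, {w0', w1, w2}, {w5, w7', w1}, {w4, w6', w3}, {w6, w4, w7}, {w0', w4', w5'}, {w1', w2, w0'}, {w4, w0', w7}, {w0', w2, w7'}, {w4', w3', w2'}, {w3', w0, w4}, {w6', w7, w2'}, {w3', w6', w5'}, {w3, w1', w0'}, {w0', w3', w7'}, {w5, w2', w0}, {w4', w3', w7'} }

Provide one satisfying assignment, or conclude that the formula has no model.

Branch on w5: set w5 = 0.
Branch on w2: set w2 = 0.
From the singleton clause (w6), w6 = 1.
Branch on w0: set w0 = 0.
From the singleton clause (w3), w3 = 1.
From the singleton clause (w7'), w7 = 0.
From the singleton clause (w4), w4 = 1.
No clause remains; w1 is free.

w0: 0; w1: 1; w2: 0; w3: 1; w4: 1; w5: 0; w6: 1; w7: 0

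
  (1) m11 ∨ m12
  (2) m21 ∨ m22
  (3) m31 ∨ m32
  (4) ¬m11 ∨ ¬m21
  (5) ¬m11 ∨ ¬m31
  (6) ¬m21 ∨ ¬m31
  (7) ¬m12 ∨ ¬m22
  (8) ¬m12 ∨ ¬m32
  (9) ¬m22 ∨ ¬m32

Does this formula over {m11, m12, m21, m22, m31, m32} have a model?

Suppose m11 = True.
Unit clause (¬m21) forces m21 = False.
Unit clause (m22) forces m22 = True.
Unit clause (¬m31) forces m31 = False.
Unit clause (m32) forces m32 = True.
But (¬m32) is also a unit clause — contradiction.
Undo m11 and try m11 = False.
Unit clause (m12) forces m12 = True.
Unit clause (¬m22) forces m22 = False.
Unit clause (m21) forces m21 = True.
Unit clause (¬m31) forces m31 = False.
Unit clause (m32) forces m32 = True.
But (¬m32) is also a unit clause — contradiction.
Either choice for m11 ends in contradiction.
No assignment satisfies every clause.

Unsatisfiable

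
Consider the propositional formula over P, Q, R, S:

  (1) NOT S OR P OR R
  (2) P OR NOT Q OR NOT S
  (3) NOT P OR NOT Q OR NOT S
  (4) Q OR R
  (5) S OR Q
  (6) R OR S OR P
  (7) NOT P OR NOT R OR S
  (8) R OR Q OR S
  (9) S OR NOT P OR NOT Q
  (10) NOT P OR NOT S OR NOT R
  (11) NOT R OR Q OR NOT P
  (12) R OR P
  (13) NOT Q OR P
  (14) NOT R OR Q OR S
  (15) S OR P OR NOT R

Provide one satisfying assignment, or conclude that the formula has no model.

Try Q = false.
The clause (R) is unit, so R = true.
The clause (S) is unit, so S = true.
The clause (NOT P) is unit, so P = false.
This assignment satisfies each clause.

P=false; Q=false; R=true; S=true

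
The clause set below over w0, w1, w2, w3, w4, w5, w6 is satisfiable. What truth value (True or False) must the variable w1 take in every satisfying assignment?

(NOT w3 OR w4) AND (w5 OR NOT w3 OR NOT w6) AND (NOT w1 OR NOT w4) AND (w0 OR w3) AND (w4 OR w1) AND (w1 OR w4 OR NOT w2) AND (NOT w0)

False

Suppose w1 = true.
Unit clause (NOT w4) forces w4 = false.
Unit clause (NOT w3) forces w3 = false.
Unit clause (w0) forces w0 = true.
Now (NOT w0) is unsatisfied and unit — conflict.
So every satisfying assignment has w1 = False.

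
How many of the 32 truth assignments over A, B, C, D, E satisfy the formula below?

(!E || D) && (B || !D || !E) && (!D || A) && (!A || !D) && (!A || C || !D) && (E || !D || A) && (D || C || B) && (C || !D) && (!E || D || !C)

6

There are 2^5 = 32 truth assignments over (A, B, C, D, E).
Split on A. With A = true, the clauses containing A are satisfied and !A drops from the rest; 3 of the 2^4 = 16 assignments to the other variables satisfy what remains.
With A = false, by the same count on the reduced clause set, 3 assignments work.
(One model: A=F, B=F, C=T, D=F, E=F.)
Total: 3 + 3 = 6.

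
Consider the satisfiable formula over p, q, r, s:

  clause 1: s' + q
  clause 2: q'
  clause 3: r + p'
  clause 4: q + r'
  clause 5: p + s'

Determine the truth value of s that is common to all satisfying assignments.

Suppose s = 1.
(q) alone gives q = 1.
But (q') is also a unit clause — contradiction.
So every satisfying assignment has s = False.

False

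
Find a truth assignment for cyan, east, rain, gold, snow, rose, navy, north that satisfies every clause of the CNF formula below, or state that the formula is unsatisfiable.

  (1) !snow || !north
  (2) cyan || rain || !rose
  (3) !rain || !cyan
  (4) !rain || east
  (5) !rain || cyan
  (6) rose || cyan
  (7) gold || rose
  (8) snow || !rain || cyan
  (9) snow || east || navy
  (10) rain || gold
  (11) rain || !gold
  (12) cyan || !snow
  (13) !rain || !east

Suppose snow = false.
Suppose rain = false.
From the singleton clause (gold), gold = true.
That conflicts with the unit clause (!gold).
That branch fails; take rain = true instead.
From the singleton clause (!cyan), cyan = false.
That conflicts with the unit clause (cyan).
Both values of rain lead to a conflict.
That branch fails; take snow = true instead.
From the singleton clause (!north), north = false.
From the singleton clause (cyan), cyan = true.
From the singleton clause (!rain), rain = false.
From the singleton clause (gold), gold = true.
That conflicts with the unit clause (!gold).
Both values of snow lead to a conflict.

UNSATISFIABLE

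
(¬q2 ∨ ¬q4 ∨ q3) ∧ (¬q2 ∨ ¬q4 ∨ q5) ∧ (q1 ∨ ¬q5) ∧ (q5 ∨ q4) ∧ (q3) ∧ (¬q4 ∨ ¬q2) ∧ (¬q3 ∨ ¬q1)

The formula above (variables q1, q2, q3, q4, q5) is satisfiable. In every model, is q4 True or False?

Suppose q4 = False.
Unit clause (q5) forces q5 = True.
Unit clause (q1) forces q1 = True.
Unit clause (q3) forces q3 = True.
That conflicts with the unit clause (¬q3).
So every satisfying assignment has q4 = True.

True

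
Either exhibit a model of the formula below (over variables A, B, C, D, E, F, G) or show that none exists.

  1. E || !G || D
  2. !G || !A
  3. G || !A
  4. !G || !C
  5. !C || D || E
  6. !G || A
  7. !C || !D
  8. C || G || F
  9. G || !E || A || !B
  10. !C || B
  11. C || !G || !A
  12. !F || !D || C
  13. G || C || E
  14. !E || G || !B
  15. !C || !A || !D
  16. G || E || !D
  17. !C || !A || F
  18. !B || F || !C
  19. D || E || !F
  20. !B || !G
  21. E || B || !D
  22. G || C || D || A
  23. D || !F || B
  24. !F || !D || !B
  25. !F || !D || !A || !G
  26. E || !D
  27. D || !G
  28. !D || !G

UNSATISFIABLE

Try G = false.
Unit clause (!A) forces A = false.
Try C = false.
Unit clause (F) forces F = true.
Unit clause (!D) forces D = false.
That conflicts with the unit clause (D).
Undo C and try C = true.
Unit clause (!D) forces D = false.
Unit clause (E) forces E = true.
Unit clause (!B) forces B = false.
That conflicts with the unit clause (B).
Both values of C lead to a conflict.
Undo G and try G = true.
Unit clause (!A) forces A = false.
That conflicts with the unit clause (A).
Both values of G lead to a conflict.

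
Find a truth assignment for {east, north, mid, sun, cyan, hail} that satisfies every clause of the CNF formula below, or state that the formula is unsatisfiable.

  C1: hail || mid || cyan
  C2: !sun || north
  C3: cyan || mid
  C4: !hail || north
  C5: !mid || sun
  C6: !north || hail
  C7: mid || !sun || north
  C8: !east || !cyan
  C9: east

The clause (east) is unit, so east = true.
The clause (!cyan) is unit, so cyan = false.
The clause (mid) is unit, so mid = true.
The clause (sun) is unit, so sun = true.
The clause (north) is unit, so north = true.
The clause (hail) is unit, so hail = true.
This assignment satisfies each clause.

east=true, north=true, mid=true, sun=true, cyan=false, hail=true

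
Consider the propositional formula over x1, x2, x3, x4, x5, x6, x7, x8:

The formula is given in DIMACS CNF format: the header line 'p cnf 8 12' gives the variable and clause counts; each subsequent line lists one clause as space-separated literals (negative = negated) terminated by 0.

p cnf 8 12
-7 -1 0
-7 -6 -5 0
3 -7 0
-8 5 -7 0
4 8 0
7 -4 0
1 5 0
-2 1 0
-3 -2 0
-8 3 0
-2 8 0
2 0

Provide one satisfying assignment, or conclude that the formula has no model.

Unit clause (x2) forces x2 = True.
Unit clause (x1) forces x1 = True.
Unit clause (¬x7) forces x7 = False.
Unit clause (¬x4) forces x4 = False.
Unit clause (x8) forces x8 = True.
Unit clause (¬x3) forces x3 = False.
Now (x3) is unsatisfied and unit — conflict.

UNSATISFIABLE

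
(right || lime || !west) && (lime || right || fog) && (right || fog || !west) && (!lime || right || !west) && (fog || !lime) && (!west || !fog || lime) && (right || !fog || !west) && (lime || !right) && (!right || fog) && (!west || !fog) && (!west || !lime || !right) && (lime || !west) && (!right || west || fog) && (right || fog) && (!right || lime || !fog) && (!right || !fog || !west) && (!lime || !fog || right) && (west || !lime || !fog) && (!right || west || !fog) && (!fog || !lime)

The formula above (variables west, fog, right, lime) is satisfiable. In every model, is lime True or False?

Suppose lime = true.
The clause (fog) is unit, so fog = true.
Now (!fog) is unsatisfied and unit — conflict.
So every satisfying assignment has lime = False.

False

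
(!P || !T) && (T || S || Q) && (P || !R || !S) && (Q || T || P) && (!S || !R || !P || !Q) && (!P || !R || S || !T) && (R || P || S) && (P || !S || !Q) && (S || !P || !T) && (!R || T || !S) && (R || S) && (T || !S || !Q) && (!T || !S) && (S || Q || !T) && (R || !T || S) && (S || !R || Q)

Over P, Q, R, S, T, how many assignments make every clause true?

4

There are 2^5 = 32 truth assignments over (P, Q, R, S, T).
Split on T. With T = true, the clauses containing T are satisfied and !T drops from the rest; 1 of the 2^4 = 16 assignments to the other variables satisfy what remains.
With T = false, by the same count on the reduced clause set, 3 assignments work.
Total: 1 + 3 = 4.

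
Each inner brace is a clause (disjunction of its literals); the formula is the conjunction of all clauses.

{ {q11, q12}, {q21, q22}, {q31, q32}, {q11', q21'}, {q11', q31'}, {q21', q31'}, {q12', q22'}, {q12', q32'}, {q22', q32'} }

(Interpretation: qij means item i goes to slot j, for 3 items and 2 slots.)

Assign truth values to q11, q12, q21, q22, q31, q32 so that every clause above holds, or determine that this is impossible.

UNSATISFIABLE

Suppose q11 = 1.
Unit clause (q21') forces q21 = 0.
Unit clause (q22) forces q22 = 1.
Unit clause (q31') forces q31 = 0.
Unit clause (q32) forces q32 = 1.
Now (q32') is unsatisfied and unit — conflict.
So q11 must be the other value — set q11 = 0.
Unit clause (q12) forces q12 = 1.
Unit clause (q22') forces q22 = 0.
Unit clause (q21) forces q21 = 1.
Unit clause (q31') forces q31 = 0.
Unit clause (q32) forces q32 = 1.
Now (q32') is unsatisfied and unit — conflict.
Neither q11 = 1 nor q11 = 0 works.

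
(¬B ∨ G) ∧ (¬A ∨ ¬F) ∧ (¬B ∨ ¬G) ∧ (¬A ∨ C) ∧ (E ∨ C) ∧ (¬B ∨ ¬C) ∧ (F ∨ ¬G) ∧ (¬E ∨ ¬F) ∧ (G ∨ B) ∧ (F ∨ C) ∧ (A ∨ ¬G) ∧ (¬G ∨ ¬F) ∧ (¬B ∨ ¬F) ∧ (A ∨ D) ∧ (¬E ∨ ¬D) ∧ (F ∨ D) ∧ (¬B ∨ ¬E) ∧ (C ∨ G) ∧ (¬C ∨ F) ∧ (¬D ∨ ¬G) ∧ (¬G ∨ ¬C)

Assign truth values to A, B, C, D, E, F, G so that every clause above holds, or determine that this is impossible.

UNSATISFIABLE

Suppose B = False.
From the singleton clause (G), G = True.
From the singleton clause (F), F = True.
That conflicts with the unit clause (¬F).
Backtrack on B: now try B = True.
From the singleton clause (G), G = True.
That conflicts with the unit clause (¬G).
Either choice for B ends in contradiction.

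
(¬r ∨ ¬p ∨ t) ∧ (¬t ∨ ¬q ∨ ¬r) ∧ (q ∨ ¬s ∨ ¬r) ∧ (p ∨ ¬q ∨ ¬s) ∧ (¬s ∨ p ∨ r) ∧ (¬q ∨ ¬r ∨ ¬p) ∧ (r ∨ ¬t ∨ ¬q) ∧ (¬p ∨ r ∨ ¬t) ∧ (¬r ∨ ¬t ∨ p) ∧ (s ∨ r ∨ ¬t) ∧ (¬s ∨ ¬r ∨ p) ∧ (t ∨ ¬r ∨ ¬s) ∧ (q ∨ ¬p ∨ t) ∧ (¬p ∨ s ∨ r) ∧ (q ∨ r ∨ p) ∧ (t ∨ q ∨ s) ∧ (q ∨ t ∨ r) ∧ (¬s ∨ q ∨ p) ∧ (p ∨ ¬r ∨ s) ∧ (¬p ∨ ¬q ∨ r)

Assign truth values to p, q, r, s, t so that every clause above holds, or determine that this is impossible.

Branch on r: set r = True.
Branch on p: set p = True.
From the singleton clause (t), t = True.
From the singleton clause (¬q), q = False.
From the singleton clause (¬s), s = False.
This assignment satisfies each clause.

p=True; q=False; r=True; s=False; t=True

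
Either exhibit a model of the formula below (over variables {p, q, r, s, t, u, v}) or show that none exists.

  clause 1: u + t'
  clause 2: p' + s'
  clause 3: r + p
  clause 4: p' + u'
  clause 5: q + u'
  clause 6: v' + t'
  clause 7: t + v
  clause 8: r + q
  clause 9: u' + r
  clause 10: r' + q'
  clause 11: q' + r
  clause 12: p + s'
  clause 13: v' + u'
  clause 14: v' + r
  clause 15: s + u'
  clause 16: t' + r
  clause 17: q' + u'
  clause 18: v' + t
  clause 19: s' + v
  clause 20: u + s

Suppose u = 1.
Unit clause (p') forces p = 0.
Unit clause (r) forces r = 1.
Unit clause (q) forces q = 1.
But (q') is also a unit clause — contradiction.
Backtrack on u: now try u = 0.
Unit clause (t') forces t = 0.
Unit clause (v) forces v = 1.
But (v') is also a unit clause — contradiction.
Neither u = 1 nor u = 0 works.

UNSATISFIABLE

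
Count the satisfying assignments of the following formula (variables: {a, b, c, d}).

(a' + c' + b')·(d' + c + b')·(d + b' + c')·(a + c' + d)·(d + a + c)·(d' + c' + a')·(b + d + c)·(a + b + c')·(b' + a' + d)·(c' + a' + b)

There are 2^4 = 16 truth assignments over (a, b, c, d).
Check each against the 10 clauses (columns in the order a, b, c, d):
  F F F F  ✗ fails (d + a + c)
  F F F T  ✓ satisfies all
  F F T F  ✗ fails (a + c' + d)
  F F T T  ✗ fails (a + b + c')
  F T F F  ✗ fails (d + a + c)
  F T F T  ✗ fails (d' + c + b')
  F T T F  ✗ fails (d + b' + c')
  F T T T  ✓ satisfies all
  T F F F  ✗ fails (b + d + c)
  T F F T  ✓ satisfies all
  T F T F  ✗ fails (c' + a' + b)
  T F T T  ✗ fails (d' + c' + a')
  T T F F  ✗ fails (b' + a' + d)
  T T F T  ✗ fails (d' + c + b')
  T T T F  ✗ fails (a' + c' + b')
  T T T T  ✗ fails (a' + c' + b')
3 of the 16 rows are models.

3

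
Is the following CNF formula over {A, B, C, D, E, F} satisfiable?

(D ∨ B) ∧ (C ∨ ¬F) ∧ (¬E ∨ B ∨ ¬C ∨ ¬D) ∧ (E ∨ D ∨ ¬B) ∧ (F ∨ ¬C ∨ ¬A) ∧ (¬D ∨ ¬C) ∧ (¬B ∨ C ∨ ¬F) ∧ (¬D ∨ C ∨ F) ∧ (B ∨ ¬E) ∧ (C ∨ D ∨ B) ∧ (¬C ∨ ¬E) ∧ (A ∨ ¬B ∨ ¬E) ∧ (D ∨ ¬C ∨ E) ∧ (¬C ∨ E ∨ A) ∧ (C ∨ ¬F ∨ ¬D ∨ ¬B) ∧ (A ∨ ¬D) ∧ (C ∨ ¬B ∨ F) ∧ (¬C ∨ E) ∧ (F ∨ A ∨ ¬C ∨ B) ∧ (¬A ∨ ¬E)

Try D = True.
(¬C) alone gives C = False.
(¬F) alone gives F = False.
But (F) is also a unit clause — contradiction.
Undo D and try D = False.
(B) alone gives B = True.
(E) alone gives E = True.
(¬C) alone gives C = False.
(¬F) alone gives F = False.
But (F) is also a unit clause — contradiction.
Both values of D lead to a conflict.
No assignment satisfies every clause.

No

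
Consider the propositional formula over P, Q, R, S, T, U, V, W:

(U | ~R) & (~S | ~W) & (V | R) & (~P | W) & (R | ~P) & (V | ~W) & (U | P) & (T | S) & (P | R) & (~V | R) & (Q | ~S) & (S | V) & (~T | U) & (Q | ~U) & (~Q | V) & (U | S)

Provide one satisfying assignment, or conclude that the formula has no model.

Case U = 1:
(Q) alone gives Q = 1.
(V) alone gives V = 1.
(R) alone gives R = 1.
Case S = 1:
(~W) alone gives W = 0.
(~P) alone gives P = 0.
No clause remains; T is free.

P: 0, Q: 1, R: 1, S: 1, T: 1, U: 1, V: 1, W: 0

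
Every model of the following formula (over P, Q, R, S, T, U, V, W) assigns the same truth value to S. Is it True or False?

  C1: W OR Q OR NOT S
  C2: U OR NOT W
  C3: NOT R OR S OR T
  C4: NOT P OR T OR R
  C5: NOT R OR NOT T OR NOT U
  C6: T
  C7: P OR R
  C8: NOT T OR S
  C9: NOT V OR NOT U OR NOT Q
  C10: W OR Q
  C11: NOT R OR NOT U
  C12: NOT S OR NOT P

Suppose S = false.
The clause (T) is unit, so T = true.
That conflicts with the unit clause (NOT T).
So every satisfying assignment has S = True.

True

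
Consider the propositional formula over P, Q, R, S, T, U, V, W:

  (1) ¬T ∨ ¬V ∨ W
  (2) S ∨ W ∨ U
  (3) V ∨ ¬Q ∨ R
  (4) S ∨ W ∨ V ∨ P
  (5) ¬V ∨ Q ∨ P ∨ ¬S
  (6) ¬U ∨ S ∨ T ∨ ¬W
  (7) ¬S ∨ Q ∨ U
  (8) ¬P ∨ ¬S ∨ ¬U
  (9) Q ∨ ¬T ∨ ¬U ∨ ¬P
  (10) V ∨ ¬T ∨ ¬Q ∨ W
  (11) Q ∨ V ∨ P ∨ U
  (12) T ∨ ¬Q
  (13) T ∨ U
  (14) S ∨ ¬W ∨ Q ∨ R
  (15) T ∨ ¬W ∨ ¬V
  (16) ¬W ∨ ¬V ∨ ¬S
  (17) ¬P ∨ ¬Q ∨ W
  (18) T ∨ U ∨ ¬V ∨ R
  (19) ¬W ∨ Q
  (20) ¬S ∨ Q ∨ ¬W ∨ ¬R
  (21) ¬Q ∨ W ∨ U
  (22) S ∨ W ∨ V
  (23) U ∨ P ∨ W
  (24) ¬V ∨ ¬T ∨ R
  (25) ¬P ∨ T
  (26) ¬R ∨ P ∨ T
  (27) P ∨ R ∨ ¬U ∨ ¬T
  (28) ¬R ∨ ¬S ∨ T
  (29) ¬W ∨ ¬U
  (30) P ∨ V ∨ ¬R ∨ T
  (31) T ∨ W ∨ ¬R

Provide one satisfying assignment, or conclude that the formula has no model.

P: False; Q: False; R: False; S: True; T: False; U: True; V: False; W: False

Case T = False:
The clause (¬Q) is unit, so Q = False.
The clause (U) is unit, so U = True.
The clause (¬W) is unit, so W = False.
The clause (¬P) is unit, so P = False.
The clause (¬R) is unit, so R = False.
Case S = True:
The clause (¬V) is unit, so V = False.
This assignment satisfies each clause.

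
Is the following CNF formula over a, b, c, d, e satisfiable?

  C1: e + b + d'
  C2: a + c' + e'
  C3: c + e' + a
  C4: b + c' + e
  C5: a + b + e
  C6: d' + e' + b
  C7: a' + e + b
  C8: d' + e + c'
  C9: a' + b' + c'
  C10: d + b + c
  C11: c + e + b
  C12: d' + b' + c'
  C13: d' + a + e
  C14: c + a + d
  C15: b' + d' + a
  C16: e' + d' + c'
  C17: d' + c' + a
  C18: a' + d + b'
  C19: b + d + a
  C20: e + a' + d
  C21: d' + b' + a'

Yes

Branch on e: set e = 0.
Branch on b: set b = 1.
Branch on d: set d = 0.
From the singleton clause (a'), a = 0.
From the singleton clause (c), c = 1.
Every clause now holds.
A satisfying assignment: a: 0, b: 1, c: 1, d: 0, e: 0.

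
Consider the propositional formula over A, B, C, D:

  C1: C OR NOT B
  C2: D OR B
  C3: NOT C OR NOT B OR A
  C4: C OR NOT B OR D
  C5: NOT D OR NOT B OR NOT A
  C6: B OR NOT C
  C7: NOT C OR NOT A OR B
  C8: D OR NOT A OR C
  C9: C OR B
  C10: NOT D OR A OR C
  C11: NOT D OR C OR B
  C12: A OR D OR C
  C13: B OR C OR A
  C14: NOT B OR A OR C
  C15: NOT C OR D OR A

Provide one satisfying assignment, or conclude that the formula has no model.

A=true,  B=true,  C=true,  D=false

Branch on C: set C = true.
From the singleton clause (B), B = true.
From the singleton clause (A), A = true.
From the singleton clause (NOT D), D = false.
All clauses are satisfied.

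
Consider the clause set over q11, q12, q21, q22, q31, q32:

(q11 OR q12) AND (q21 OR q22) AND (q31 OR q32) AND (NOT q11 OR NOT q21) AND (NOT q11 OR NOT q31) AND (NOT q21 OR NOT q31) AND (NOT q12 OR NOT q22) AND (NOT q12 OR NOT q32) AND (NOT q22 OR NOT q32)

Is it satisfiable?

Unsatisfiable

Suppose q11 = true.
(NOT q21) alone gives q21 = false.
(q22) alone gives q22 = true.
(NOT q31) alone gives q31 = false.
(q32) alone gives q32 = true.
That conflicts with the unit clause (NOT q32).
Backtrack on q11: now try q11 = false.
(q12) alone gives q12 = true.
(NOT q22) alone gives q22 = false.
(q21) alone gives q21 = true.
(NOT q31) alone gives q31 = false.
(q32) alone gives q32 = true.
That conflicts with the unit clause (NOT q32).
Neither q11 = true nor q11 = false works.
No assignment satisfies every clause.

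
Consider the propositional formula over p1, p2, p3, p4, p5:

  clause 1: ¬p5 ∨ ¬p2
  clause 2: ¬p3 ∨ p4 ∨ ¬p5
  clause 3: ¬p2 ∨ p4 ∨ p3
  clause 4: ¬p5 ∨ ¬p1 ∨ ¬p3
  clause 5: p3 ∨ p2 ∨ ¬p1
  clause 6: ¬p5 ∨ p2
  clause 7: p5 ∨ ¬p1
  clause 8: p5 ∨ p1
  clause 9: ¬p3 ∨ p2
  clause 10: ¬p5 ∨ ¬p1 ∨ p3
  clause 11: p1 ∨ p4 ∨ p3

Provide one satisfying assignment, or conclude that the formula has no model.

UNSATISFIABLE

Try p5 = False.
(¬p1) alone gives p1 = False.
That conflicts with the unit clause (p1).
So p5 must be the other value — set p5 = True.
(¬p2) alone gives p2 = False.
That conflicts with the unit clause (p2).
Both values of p5 lead to a conflict.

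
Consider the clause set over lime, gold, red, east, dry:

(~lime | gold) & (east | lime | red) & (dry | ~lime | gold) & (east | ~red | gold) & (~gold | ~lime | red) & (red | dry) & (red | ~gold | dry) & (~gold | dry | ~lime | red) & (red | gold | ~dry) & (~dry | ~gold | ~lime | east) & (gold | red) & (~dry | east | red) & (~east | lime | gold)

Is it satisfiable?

Yes

Case lime = 1:
From the singleton clause (gold), gold = 1.
From the singleton clause (red), red = 1.
Case dry = 1:
From the singleton clause (east), east = 1.
Every clause now holds.
A satisfying assignment: lime=1; gold=1; red=1; east=1; dry=1.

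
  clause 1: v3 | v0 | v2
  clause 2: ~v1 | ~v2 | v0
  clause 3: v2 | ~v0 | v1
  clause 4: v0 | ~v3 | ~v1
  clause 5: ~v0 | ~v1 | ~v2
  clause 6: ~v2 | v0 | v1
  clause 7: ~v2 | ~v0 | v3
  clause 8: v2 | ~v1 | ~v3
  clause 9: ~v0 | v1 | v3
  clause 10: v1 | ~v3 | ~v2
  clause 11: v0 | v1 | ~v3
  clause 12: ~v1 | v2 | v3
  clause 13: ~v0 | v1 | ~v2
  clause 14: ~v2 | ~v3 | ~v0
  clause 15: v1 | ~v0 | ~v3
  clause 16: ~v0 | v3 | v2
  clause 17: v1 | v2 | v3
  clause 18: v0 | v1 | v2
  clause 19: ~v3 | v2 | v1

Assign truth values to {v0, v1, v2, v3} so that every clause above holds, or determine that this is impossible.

UNSATISFIABLE

Try v3 = 1.
Try v0 = 1.
(~v2) alone gives v2 = 0.
(v1) alone gives v1 = 1.
That conflicts with the unit clause (~v1).
Backtrack on v0: now try v0 = 0.
(~v1) alone gives v1 = 0.
That conflicts with the unit clause (v1).
Neither v0 = 1 nor v0 = 0 works.
Backtrack on v3: now try v3 = 0.
Try v0 = 1.
(~v2) alone gives v2 = 0.
That conflicts with the unit clause (v2).
Backtrack on v0: now try v0 = 0.
(v2) alone gives v2 = 1.
(~v1) alone gives v1 = 0.
That conflicts with the unit clause (v1).
Neither v0 = 1 nor v0 = 0 works.
Neither v3 = 1 nor v3 = 0 works.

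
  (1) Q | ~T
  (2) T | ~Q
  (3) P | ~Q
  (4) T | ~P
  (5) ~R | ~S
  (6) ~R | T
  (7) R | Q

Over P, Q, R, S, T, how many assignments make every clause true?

There are 2^5 = 32 truth assignments over (P, Q, R, S, T).
Split on P. With P = 1, the clauses containing P are satisfied and ~P drops from the rest; 3 of the 2^4 = 16 assignments to the other variables satisfy what remains.
With P = 0, by the same count on the reduced clause set, 0 assignments work.
Total: 3 + 0 = 3.

3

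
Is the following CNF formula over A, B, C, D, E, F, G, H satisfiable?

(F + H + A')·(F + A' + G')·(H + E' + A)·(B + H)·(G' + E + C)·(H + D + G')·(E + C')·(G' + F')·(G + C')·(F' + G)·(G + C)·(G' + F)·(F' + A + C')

Case B = 1:
Case E = 1:
Case H = 1:
Case G = 0:
The clause (C') is unit, so C = 0.
But (C) is also a unit clause — contradiction.
Undo G and try G = 1.
The clause (F') is unit, so F = 0.
But (F) is also a unit clause — contradiction.
Neither G = 1 nor G = 0 works.
Undo H and try H = 0.
The clause (A) is unit, so A = 1.
The clause (F) is unit, so F = 1.
The clause (G') is unit, so G = 0.
But (G) is also a unit clause — contradiction.
Neither H = 1 nor H = 0 works.
Undo E and try E = 0.
The clause (C') is unit, so C = 0.
The clause (G') is unit, so G = 0.
But (G) is also a unit clause — contradiction.
Neither E = 1 nor E = 0 works.
Undo B and try B = 0.
The clause (H) is unit, so H = 1.
Case E = 1:
Case G = 0:
The clause (C') is unit, so C = 0.
But (C) is also a unit clause — contradiction.
Undo G and try G = 1.
The clause (F') is unit, so F = 0.
But (F) is also a unit clause — contradiction.
Neither G = 1 nor G = 0 works.
Undo E and try E = 0.
The clause (C') is unit, so C = 0.
The clause (G') is unit, so G = 0.
But (G) is also a unit clause — contradiction.
Neither E = 1 nor E = 0 works.
Neither B = 1 nor B = 0 works.
No assignment satisfies every clause.

No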